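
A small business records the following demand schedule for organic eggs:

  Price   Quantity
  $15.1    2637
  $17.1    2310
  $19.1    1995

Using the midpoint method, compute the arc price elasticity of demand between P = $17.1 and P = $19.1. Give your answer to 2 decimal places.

At P = 17.1, Q = 2310; at P = 19.1, Q = 1995.
ΔQ = -315, ΔP = 2.0. Midpoints: P̄ = 18.10, Q̄ = 2152.5.
ε = (ΔQ/ΔP)(P̄/Q̄) = (-315/2.0)(18.10/2152.5).

-1.32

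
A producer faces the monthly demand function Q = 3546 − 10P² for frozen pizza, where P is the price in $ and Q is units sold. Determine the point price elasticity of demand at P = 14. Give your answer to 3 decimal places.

-2.472

At P = 14, Q = 1586.
dQ/dP = −20P = -280.
ε = (dQ/dP)(P/Q) = (-280)(14/1586).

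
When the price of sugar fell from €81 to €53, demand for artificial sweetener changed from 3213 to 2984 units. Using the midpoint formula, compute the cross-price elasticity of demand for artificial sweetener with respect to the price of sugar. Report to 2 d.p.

0.18

ΔQ_x = 2984 − 3213 = -229; ΔP_y = 53 − 81 = -28.
Midpoints: P̄_y = 67.00, Q̄_x = 3098.5.
ε_xy = (ΔQ_x/ΔP_y)(P̄_y/Q̄_x) = (-229/-28)(67.00/3098.5).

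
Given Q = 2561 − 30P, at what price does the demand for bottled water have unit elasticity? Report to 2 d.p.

For linear demand Q = a − bP, ε = −bP/(a − bP). |ε| = 1 when bP = a − bP, i.e. P = a/(2b).
P = 2561/(2·30) = 2561/60 = 42.6833.

42.68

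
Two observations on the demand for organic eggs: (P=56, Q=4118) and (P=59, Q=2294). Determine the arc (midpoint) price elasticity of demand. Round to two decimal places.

ΔQ = 2294 − 4118 = -1824; ΔP = 59 − 56 = 3.
Midpoints: P̄ = 57.50, Q̄ = 3206.0.
ε = (ΔQ/ΔP)(P̄/Q̄) = (-1824/3)(57.50/3206.0).

-10.90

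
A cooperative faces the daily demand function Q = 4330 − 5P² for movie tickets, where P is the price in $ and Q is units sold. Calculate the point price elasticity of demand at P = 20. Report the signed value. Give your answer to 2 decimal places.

-1.72

At P = 20, Q = 2330.
dQ/dP = −10P = -200.
ε = (dQ/dP)(P/Q) = (-200)(20/2330).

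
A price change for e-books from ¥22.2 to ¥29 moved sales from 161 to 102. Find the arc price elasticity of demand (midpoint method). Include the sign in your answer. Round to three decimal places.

-1.689

ΔQ = 102 − 161 = -59; ΔP = 29 − 22.2 = 6.8.
Midpoints: P̄ = 25.60, Q̄ = 131.5.
ε = (ΔQ/ΔP)(P̄/Q̄) = (-59/6.8)(25.60/131.5).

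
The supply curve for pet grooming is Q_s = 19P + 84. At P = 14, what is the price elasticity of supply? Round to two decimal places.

0.76

At P = 14, Q_s = 350.
dQ_s/dP = 19.
ε_s = (dQ_s/dP)(P/Q_s) = (19)(14/350).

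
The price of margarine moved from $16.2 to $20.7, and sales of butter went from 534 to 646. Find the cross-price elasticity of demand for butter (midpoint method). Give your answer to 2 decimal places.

0.78

ΔQ_x = 646 − 534 = 112; ΔP_y = 20.7 − 16.2 = 4.5.
Midpoints: P̄_y = 18.45, Q̄_x = 590.0.
ε_xy = (ΔQ_x/ΔP_y)(P̄_y/Q̄_x) = (112/4.5)(18.45/590.0).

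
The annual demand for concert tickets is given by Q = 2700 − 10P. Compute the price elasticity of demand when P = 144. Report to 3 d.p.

-1.143

At P = 144, Q = 1260.
dQ/dP = −10.
ε = (dQ/dP)(P/Q) = (-10)(144/1260).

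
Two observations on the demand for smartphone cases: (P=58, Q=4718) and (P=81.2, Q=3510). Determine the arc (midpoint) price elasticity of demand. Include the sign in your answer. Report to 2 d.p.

ΔQ = 3510 − 4718 = -1208; ΔP = 81.2 − 58 = 23.2.
Midpoints: P̄ = 69.60, Q̄ = 4114.0.
ε = (ΔQ/ΔP)(P̄/Q̄) = (-1208/23.2)(69.60/4114.0).

-0.88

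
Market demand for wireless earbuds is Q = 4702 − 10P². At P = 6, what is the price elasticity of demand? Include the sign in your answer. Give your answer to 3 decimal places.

At P = 6, Q = 4342.
dQ/dP = −20P = -120.
ε = (dQ/dP)(P/Q) = (-120)(6/4342).

-0.166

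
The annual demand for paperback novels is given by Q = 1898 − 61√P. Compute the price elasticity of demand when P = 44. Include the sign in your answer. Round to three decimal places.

At P = 44, Q = 1493.372.
dQ/dP = −61/(2√P) = -4.598.
ε = (dQ/dP)(P/Q) = (-4.598)(44/1493.372).

-0.135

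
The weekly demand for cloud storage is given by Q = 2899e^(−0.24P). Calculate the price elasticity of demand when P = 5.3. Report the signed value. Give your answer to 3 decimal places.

At P = 5.3, Q = 812.504.
dQ/dP = −0.24·2899e^(−0.24P) = −0.24Q = -195.001.
ε = (dQ/dP)(P/Q) = (-195.001)(5.3/812.504).
|ε| > 1, so demand is elastic at this price.

-1.272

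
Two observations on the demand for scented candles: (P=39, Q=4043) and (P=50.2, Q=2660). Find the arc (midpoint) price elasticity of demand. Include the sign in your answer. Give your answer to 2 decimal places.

-1.64

ΔQ = 2660 − 4043 = -1383; ΔP = 50.2 − 39 = 11.2.
Midpoints: P̄ = 44.60, Q̄ = 3351.5.
ε = (ΔQ/ΔP)(P̄/Q̄) = (-1383/11.2)(44.60/3351.5).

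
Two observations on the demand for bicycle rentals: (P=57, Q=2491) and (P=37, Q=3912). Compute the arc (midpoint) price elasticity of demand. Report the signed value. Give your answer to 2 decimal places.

-1.04

ΔQ = 3912 − 2491 = 1421; ΔP = 37 − 57 = -20.
Midpoints: P̄ = 47.00, Q̄ = 3201.5.
ε = (ΔQ/ΔP)(P̄/Q̄) = (1421/-20)(47.00/3201.5).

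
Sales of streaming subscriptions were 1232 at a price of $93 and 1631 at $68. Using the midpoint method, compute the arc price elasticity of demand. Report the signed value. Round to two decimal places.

-0.90

ΔQ = 1631 − 1232 = 399; ΔP = 68 − 93 = -25.
Midpoints: P̄ = 80.50, Q̄ = 1431.5.
ε = (ΔQ/ΔP)(P̄/Q̄) = (399/-25)(80.50/1431.5).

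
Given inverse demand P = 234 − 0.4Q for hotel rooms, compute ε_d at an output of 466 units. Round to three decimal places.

-0.255

At Q = 466, P = 234 − 0.4(466) = 47.60.
dP/dQ = −0.4, so dQ/dP = 1/(−0.4) = -2.500.
ε = (dQ/dP)(P/Q) = (-2.500)(47.60/466).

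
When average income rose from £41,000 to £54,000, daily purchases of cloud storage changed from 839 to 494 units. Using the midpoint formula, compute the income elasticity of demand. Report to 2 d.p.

-1.89

ΔQ = -345, ΔI = 13000. Midpoints: Ī = 47,500, Q̄ = 666.5.
ε_I = (ΔQ/ΔI)(Ī/Q̄) = (-345/13000)(47500/666.5).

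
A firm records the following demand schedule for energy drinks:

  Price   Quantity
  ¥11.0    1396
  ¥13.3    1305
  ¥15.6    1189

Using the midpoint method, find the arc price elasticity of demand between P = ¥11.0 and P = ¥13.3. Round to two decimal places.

At P = 11.0, Q = 1396; at P = 13.3, Q = 1305.
ΔQ = -91, ΔP = 2.3. Midpoints: P̄ = 12.15, Q̄ = 1350.5.
ε = (ΔQ/ΔP)(P̄/Q̄) = (-91/2.3)(12.15/1350.5).

-0.36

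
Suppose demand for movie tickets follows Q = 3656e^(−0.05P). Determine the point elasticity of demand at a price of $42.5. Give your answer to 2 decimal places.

-2.13

At P = 42.5, Q = 436.647.
dQ/dP = −0.05·3656e^(−0.05P) = −0.05Q = -21.832.
ε = (dQ/dP)(P/Q) = (-21.832)(42.5/436.647).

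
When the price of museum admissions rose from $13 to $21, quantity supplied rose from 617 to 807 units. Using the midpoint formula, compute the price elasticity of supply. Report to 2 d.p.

ΔQ = 807 − 617 = 190; ΔP = 21 − 13 = 8.
Midpoints: P̄ = 17.00, Q̄ = 712.0.
ε_s = (ΔQ/ΔP)(P̄/Q̄) = (190/8)(17.00/712.0).

0.57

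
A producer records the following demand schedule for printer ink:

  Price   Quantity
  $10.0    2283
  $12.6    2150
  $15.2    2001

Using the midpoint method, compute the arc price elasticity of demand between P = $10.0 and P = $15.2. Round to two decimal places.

-0.32

At P = 10.0, Q = 2283; at P = 15.2, Q = 2001.
ΔQ = -282, ΔP = 5.2. Midpoints: P̄ = 12.60, Q̄ = 2142.0.
ε = (ΔQ/ΔP)(P̄/Q̄) = (-282/5.2)(12.60/2142.0).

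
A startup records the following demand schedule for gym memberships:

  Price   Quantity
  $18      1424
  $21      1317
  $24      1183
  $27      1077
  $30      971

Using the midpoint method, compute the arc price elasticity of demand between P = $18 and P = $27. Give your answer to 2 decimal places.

-0.69

At P = 18, Q = 1424; at P = 27, Q = 1077.
ΔQ = -347, ΔP = 9. Midpoints: P̄ = 22.50, Q̄ = 1250.5.
ε = (ΔQ/ΔP)(P̄/Q̄) = (-347/9)(22.50/1250.5).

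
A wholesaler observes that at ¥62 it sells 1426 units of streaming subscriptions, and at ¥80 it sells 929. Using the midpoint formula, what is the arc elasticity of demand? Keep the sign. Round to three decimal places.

-1.665

ΔQ = 929 − 1426 = -497; ΔP = 80 − 62 = 18.
Midpoints: P̄ = 71.00, Q̄ = 1177.5.
ε = (ΔQ/ΔP)(P̄/Q̄) = (-497/18)(71.00/1177.5).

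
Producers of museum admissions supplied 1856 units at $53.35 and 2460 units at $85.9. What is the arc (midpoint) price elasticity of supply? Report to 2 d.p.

0.60

ΔQ = 2460 − 1856 = 604; ΔP = 85.9 − 53.35 = 32.55.
Midpoints: P̄ = 69.62, Q̄ = 2158.0.
ε_s = (ΔQ/ΔP)(P̄/Q̄) = (604/32.55)(69.62/2158.0).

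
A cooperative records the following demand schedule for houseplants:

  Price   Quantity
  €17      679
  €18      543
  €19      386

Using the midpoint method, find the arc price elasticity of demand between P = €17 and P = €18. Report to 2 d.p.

-3.90

At P = 17, Q = 679; at P = 18, Q = 543.
ΔQ = -136, ΔP = 1. Midpoints: P̄ = 17.50, Q̄ = 611.0.
ε = (ΔQ/ΔP)(P̄/Q̄) = (-136/1)(17.50/611.0).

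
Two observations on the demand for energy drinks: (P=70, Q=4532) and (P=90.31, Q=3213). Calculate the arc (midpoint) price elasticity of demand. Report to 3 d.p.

ΔQ = 3213 − 4532 = -1319; ΔP = 90.31 − 70 = 20.31.
Midpoints: P̄ = 80.16, Q̄ = 3872.5.
ε = (ΔQ/ΔP)(P̄/Q̄) = (-1319/20.31)(80.16/3872.5).

-1.344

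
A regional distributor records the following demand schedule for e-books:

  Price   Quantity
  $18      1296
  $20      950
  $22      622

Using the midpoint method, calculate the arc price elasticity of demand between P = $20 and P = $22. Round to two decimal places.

At P = 20, Q = 950; at P = 22, Q = 622.
ΔQ = -328, ΔP = 2. Midpoints: P̄ = 21.00, Q̄ = 786.0.
ε = (ΔQ/ΔP)(P̄/Q̄) = (-328/2)(21.00/786.0).

-4.38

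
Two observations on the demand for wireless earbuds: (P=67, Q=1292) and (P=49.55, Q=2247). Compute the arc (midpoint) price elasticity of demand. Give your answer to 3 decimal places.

-1.802

ΔQ = 2247 − 1292 = 955; ΔP = 49.55 − 67 = -17.45.
Midpoints: P̄ = 58.27, Q̄ = 1769.5.
ε = (ΔQ/ΔP)(P̄/Q̄) = (955/-17.45)(58.27/1769.5).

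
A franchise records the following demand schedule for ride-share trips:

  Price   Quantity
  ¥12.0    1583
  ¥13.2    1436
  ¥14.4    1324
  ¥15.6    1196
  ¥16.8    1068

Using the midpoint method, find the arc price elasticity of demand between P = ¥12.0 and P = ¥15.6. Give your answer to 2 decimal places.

-1.07

At P = 12.0, Q = 1583; at P = 15.6, Q = 1196.
ΔQ = -387, ΔP = 3.6. Midpoints: P̄ = 13.80, Q̄ = 1389.5.
ε = (ΔQ/ΔP)(P̄/Q̄) = (-387/3.6)(13.80/1389.5).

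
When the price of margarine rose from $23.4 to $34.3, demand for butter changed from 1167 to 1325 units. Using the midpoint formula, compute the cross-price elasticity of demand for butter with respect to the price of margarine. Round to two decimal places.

ΔQ_x = 1325 − 1167 = 158; ΔP_y = 34.3 − 23.4 = 10.9.
Midpoints: P̄_y = 28.85, Q̄_x = 1246.0.
ε_xy = (ΔQ_x/ΔP_y)(P̄_y/Q̄_x) = (158/10.9)(28.85/1246.0).

0.34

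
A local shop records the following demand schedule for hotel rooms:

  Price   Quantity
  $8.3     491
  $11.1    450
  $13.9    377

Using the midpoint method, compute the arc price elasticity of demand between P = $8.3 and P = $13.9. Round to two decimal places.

-0.52

At P = 8.3, Q = 491; at P = 13.9, Q = 377.
ΔQ = -114, ΔP = 5.6. Midpoints: P̄ = 11.10, Q̄ = 434.0.
ε = (ΔQ/ΔP)(P̄/Q̄) = (-114/5.6)(11.10/434.0).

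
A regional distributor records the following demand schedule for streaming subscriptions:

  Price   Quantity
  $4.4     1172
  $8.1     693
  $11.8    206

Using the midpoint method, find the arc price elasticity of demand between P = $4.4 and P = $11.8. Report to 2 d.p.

-1.53

At P = 4.4, Q = 1172; at P = 11.8, Q = 206.
ΔQ = -966, ΔP = 7.4. Midpoints: P̄ = 8.10, Q̄ = 689.0.
ε = (ΔQ/ΔP)(P̄/Q̄) = (-966/7.4)(8.10/689.0).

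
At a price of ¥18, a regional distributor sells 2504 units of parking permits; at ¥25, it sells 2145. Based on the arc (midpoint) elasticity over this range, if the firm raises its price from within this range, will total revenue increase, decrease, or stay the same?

Arc ε = (-359/7)(21.50/2324.5) ≈ -0.474.
|ε| = 0.47 < 1, so demand is inelastic. A price rise therefore raises total revenue.

increase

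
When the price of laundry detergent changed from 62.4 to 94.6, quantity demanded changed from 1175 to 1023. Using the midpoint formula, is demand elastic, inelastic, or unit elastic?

Arc ε ≈ -0.337.
|ε| = 0.34 < 1.

inelastic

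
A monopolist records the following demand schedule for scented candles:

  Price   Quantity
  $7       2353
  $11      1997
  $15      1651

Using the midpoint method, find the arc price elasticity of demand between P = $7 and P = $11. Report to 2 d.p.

-0.37

At P = 7, Q = 2353; at P = 11, Q = 1997.
ΔQ = -356, ΔP = 4. Midpoints: P̄ = 9.00, Q̄ = 2175.0.
ε = (ΔQ/ΔP)(P̄/Q̄) = (-356/4)(9.00/2175.0).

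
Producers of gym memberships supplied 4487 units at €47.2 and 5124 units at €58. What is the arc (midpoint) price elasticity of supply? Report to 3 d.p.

0.646

ΔQ = 5124 − 4487 = 637; ΔP = 58 − 47.2 = 10.8.
Midpoints: P̄ = 52.60, Q̄ = 4805.5.
ε_s = (ΔQ/ΔP)(P̄/Q̄) = (637/10.8)(52.60/4805.5).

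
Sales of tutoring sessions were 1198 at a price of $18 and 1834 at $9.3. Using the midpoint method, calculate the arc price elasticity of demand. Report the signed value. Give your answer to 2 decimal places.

-0.66

ΔQ = 1834 − 1198 = 636; ΔP = 9.3 − 18 = -8.7.
Midpoints: P̄ = 13.65, Q̄ = 1516.0.
ε = (ΔQ/ΔP)(P̄/Q̄) = (636/-8.7)(13.65/1516.0).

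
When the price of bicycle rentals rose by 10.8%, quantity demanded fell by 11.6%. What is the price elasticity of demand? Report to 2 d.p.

-1.07

ε = %ΔQ / %ΔP = (-11.6)/(10.8) = -1.074.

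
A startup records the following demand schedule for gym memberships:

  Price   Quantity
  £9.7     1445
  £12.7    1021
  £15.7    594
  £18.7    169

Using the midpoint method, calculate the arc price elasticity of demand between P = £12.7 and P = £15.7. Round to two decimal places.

At P = 12.7, Q = 1021; at P = 15.7, Q = 594.
ΔQ = -427, ΔP = 3.0. Midpoints: P̄ = 14.20, Q̄ = 807.5.
ε = (ΔQ/ΔP)(P̄/Q̄) = (-427/3.0)(14.20/807.5).

-2.50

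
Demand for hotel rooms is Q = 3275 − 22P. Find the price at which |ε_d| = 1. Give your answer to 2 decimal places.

For linear demand Q = a − bP, ε = −bP/(a − bP). |ε| = 1 when bP = a − bP, i.e. P = a/(2b).
P = 3275/(2·22) = 3275/44 = 74.4318.

74.43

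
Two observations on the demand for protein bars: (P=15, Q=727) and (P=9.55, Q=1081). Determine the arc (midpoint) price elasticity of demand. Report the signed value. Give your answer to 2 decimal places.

ΔQ = 1081 − 727 = 354; ΔP = 9.55 − 15 = -5.45.
Midpoints: P̄ = 12.28, Q̄ = 904.0.
ε = (ΔQ/ΔP)(P̄/Q̄) = (354/-5.45)(12.28/904.0).

-0.88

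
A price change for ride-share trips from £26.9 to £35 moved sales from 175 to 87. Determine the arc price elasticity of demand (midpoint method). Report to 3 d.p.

-2.567

ΔQ = 87 − 175 = -88; ΔP = 35 − 26.9 = 8.1.
Midpoints: P̄ = 30.95, Q̄ = 131.0.
ε = (ΔQ/ΔP)(P̄/Q̄) = (-88/8.1)(30.95/131.0).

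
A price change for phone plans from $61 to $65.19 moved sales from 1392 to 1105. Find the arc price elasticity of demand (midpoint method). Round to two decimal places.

ΔQ = 1105 − 1392 = -287; ΔP = 65.19 − 61 = 4.19.
Midpoints: P̄ = 63.09, Q̄ = 1248.5.
ε = (ΔQ/ΔP)(P̄/Q̄) = (-287/4.19)(63.09/1248.5).

-3.46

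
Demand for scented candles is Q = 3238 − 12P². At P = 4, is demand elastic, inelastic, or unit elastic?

Q = 3046, dQ/dP = -96.
ε = (dQ/dP)(P/Q) ≈ -0.126.
|ε| = 0.13 < 1.

inelastic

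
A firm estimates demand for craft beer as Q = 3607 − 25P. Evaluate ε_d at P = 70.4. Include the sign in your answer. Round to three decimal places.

At P = 70.4, Q = 1847.
dQ/dP = −25.
ε = (dQ/dP)(P/Q) = (-25)(70.4/1847).
|ε| < 1, so demand is inelastic at this price.

-0.953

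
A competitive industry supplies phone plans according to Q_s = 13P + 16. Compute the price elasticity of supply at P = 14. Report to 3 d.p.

At P = 14, Q_s = 198.
dQ_s/dP = 13.
ε_s = (dQ_s/dP)(P/Q_s) = (13)(14/198).

0.919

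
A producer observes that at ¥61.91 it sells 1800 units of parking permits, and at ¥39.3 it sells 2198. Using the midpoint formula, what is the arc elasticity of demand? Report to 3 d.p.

ΔQ = 2198 − 1800 = 398; ΔP = 39.3 − 61.91 = -22.61.
Midpoints: P̄ = 50.60, Q̄ = 1999.0.
ε = (ΔQ/ΔP)(P̄/Q̄) = (398/-22.61)(50.60/1999.0).

-0.446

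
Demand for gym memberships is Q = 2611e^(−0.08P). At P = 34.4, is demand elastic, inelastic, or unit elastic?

Q = 166.582, dQ/dP = -13.327.
ε = (dQ/dP)(P/Q) ≈ -2.752.
|ε| = 2.75 > 1.

elastic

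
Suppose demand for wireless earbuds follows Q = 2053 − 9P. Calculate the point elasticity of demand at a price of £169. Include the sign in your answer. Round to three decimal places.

-2.859

At P = 169, Q = 532.
dQ/dP = −9.
ε = (dQ/dP)(P/Q) = (-9)(169/532).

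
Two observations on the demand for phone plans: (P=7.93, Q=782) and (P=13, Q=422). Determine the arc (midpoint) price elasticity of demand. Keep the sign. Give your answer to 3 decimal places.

-1.234

ΔQ = 422 − 782 = -360; ΔP = 13 − 7.93 = 5.07.
Midpoints: P̄ = 10.46, Q̄ = 602.0.
ε = (ΔQ/ΔP)(P̄/Q̄) = (-360/5.07)(10.46/602.0).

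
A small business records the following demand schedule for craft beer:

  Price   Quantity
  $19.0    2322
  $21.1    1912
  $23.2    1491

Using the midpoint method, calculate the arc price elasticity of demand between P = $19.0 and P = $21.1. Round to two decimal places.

At P = 19.0, Q = 2322; at P = 21.1, Q = 1912.
ΔQ = -410, ΔP = 2.1. Midpoints: P̄ = 20.05, Q̄ = 2117.0.
ε = (ΔQ/ΔP)(P̄/Q̄) = (-410/2.1)(20.05/2117.0).

-1.85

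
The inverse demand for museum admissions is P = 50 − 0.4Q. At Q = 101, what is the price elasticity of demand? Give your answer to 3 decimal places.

-0.238

At Q = 101, P = 50 − 0.4(101) = 9.60.
dP/dQ = −0.4, so dQ/dP = 1/(−0.4) = -2.500.
ε = (dQ/dP)(P/Q) = (-2.500)(9.60/101).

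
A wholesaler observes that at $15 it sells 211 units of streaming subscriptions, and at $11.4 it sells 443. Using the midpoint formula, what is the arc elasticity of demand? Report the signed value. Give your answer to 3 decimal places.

ΔQ = 443 − 211 = 232; ΔP = 11.4 − 15 = -3.6.
Midpoints: P̄ = 13.20, Q̄ = 327.0.
ε = (ΔQ/ΔP)(P̄/Q̄) = (232/-3.6)(13.20/327.0).

-2.601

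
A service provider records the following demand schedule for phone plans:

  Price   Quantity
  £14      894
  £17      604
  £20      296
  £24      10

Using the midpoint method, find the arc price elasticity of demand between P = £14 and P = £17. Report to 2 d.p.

At P = 14, Q = 894; at P = 17, Q = 604.
ΔQ = -290, ΔP = 3. Midpoints: P̄ = 15.50, Q̄ = 749.0.
ε = (ΔQ/ΔP)(P̄/Q̄) = (-290/3)(15.50/749.0).

-2.00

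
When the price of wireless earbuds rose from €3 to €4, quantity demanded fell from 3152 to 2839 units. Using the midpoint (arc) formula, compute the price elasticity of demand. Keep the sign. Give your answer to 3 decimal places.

-0.366

ΔQ = 2839 − 3152 = -313; ΔP = 4 − 3 = 1.
Midpoints: P̄ = 3.50, Q̄ = 2995.5.
ε = (ΔQ/ΔP)(P̄/Q̄) = (-313/1)(3.50/2995.5).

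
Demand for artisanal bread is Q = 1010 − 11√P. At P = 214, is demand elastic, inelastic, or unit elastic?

Q = 849.084, dQ/dP = -0.376.
ε = (dQ/dP)(P/Q) ≈ -0.095.
|ε| = 0.09 < 1.

inelastic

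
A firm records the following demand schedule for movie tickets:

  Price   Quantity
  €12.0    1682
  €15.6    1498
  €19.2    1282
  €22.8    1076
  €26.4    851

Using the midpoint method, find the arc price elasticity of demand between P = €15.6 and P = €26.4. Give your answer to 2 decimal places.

-1.07

At P = 15.6, Q = 1498; at P = 26.4, Q = 851.
ΔQ = -647, ΔP = 10.8. Midpoints: P̄ = 21.00, Q̄ = 1174.5.
ε = (ΔQ/ΔP)(P̄/Q̄) = (-647/10.8)(21.00/1174.5).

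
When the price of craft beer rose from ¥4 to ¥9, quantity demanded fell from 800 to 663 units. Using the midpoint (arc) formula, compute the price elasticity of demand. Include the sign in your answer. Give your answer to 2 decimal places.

-0.24

ΔQ = 663 − 800 = -137; ΔP = 9 − 4 = 5.
Midpoints: P̄ = 6.50, Q̄ = 731.5.
ε = (ΔQ/ΔP)(P̄/Q̄) = (-137/5)(6.50/731.5).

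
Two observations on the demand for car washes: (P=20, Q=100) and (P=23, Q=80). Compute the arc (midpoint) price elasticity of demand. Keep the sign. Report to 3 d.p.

-1.593

ΔQ = 80 − 100 = -20; ΔP = 23 − 20 = 3.
Midpoints: P̄ = 21.50, Q̄ = 90.0.
ε = (ΔQ/ΔP)(P̄/Q̄) = (-20/3)(21.50/90.0).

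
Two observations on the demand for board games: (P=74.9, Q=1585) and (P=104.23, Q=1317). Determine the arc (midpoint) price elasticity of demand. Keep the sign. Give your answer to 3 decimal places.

ΔQ = 1317 − 1585 = -268; ΔP = 104.23 − 74.9 = 29.33.
Midpoints: P̄ = 89.56, Q̄ = 1451.0.
ε = (ΔQ/ΔP)(P̄/Q̄) = (-268/29.33)(89.56/1451.0).

-0.564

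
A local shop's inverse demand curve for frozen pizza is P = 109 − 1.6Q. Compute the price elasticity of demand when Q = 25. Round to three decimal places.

At Q = 25, P = 109 − 1.6(25) = 69.00.
dP/dQ = −1.6, so dQ/dP = 1/(−1.6) = -0.625.
ε = (dQ/dP)(P/Q) = (-0.625)(69.00/25).

-1.725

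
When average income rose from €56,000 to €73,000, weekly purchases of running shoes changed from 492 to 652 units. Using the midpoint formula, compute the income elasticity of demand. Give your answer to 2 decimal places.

1.06

ΔQ = 160, ΔI = 17000. Midpoints: Ī = 64,500, Q̄ = 572.0.
ε_I = (ΔQ/ΔI)(Ī/Q̄) = (160/17000)(64500/572.0).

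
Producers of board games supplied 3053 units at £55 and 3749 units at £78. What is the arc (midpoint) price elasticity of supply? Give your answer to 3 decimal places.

0.592

ΔQ = 3749 − 3053 = 696; ΔP = 78 − 55 = 23.
Midpoints: P̄ = 66.50, Q̄ = 3401.0.
ε_s = (ΔQ/ΔP)(P̄/Q̄) = (696/23)(66.50/3401.0).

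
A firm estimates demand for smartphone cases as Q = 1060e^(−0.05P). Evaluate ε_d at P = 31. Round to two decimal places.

At P = 31, Q = 224.983.
dQ/dP = −0.05·1060e^(−0.05P) = −0.05Q = -11.249.
ε = (dQ/dP)(P/Q) = (-11.249)(31/224.983).
|ε| > 1, so demand is elastic at this price.

-1.55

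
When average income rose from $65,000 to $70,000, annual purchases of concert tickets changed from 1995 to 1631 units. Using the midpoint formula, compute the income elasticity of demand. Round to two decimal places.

ΔQ = -364, ΔI = 5000. Midpoints: Ī = 67,500, Q̄ = 1813.0.
ε_I = (ΔQ/ΔI)(Ī/Q̄) = (-364/5000)(67500/1813.0).

-2.71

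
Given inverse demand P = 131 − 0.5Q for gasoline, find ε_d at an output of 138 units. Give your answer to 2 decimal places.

-0.90

At Q = 138, P = 131 − 0.5(138) = 62.00.
dP/dQ = −0.5, so dQ/dP = 1/(−0.5) = -2.000.
ε = (dQ/dP)(P/Q) = (-2.000)(62.00/138).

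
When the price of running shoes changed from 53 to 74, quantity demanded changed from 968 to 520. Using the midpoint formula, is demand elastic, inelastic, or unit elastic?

elastic

Arc ε ≈ -1.821.
|ε| = 1.82 > 1.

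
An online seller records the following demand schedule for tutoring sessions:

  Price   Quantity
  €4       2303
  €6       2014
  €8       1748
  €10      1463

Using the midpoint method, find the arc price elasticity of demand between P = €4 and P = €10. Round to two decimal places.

-0.52

At P = 4, Q = 2303; at P = 10, Q = 1463.
ΔQ = -840, ΔP = 6. Midpoints: P̄ = 7.00, Q̄ = 1883.0.
ε = (ΔQ/ΔP)(P̄/Q̄) = (-840/6)(7.00/1883.0).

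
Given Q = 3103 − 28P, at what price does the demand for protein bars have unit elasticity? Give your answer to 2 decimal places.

55.41

For linear demand Q = a − bP, ε = −bP/(a − bP). |ε| = 1 when bP = a − bP, i.e. P = a/(2b).
P = 3103/(2·28) = 3103/56 = 55.4107.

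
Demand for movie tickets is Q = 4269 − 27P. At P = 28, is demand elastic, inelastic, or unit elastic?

Q = 3513, dQ/dP = -27.
ε = (dQ/dP)(P/Q) ≈ -0.215.
|ε| = 0.22 < 1.

inelastic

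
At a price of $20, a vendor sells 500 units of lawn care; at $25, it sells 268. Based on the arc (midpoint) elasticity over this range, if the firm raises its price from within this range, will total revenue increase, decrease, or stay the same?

Arc ε = (-232/5)(22.50/384.0) ≈ -2.719.
|ε| = 2.72 > 1, so demand is elastic. A price rise therefore reduces total revenue.

decrease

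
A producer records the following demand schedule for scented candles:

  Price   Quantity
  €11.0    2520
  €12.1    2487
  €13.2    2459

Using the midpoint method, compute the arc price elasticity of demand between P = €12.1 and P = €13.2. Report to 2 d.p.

-0.13

At P = 12.1, Q = 2487; at P = 13.2, Q = 2459.
ΔQ = -28, ΔP = 1.1. Midpoints: P̄ = 12.65, Q̄ = 2473.0.
ε = (ΔQ/ΔP)(P̄/Q̄) = (-28/1.1)(12.65/2473.0).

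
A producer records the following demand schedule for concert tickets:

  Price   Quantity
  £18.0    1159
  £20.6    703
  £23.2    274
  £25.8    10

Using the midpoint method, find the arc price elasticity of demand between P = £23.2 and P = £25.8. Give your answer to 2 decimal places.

At P = 23.2, Q = 274; at P = 25.8, Q = 10.
ΔQ = -264, ΔP = 2.6. Midpoints: P̄ = 24.50, Q̄ = 142.0.
ε = (ΔQ/ΔP)(P̄/Q̄) = (-264/2.6)(24.50/142.0).

-17.52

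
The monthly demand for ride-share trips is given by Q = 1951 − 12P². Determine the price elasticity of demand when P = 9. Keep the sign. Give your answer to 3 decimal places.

-1.986

At P = 9, Q = 979.
dQ/dP = −24P = -216.
ε = (dQ/dP)(P/Q) = (-216)(9/979).
|ε| > 1, so demand is elastic at this price.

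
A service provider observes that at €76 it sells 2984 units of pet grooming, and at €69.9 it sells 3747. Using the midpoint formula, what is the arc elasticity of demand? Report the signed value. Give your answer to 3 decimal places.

-2.711

ΔQ = 3747 − 2984 = 763; ΔP = 69.9 − 76 = -6.1.
Midpoints: P̄ = 72.95, Q̄ = 3365.5.
ε = (ΔQ/ΔP)(P̄/Q̄) = (763/-6.1)(72.95/3365.5).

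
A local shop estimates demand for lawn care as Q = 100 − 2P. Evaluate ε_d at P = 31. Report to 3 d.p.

-1.632

At P = 31, Q = 38.
dQ/dP = −2.
ε = (dQ/dP)(P/Q) = (-2)(31/38).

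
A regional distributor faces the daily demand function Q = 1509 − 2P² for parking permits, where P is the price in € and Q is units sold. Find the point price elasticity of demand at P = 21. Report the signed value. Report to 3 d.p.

At P = 21, Q = 627.
dQ/dP = −4P = -84.
ε = (dQ/dP)(P/Q) = (-84)(21/627).
|ε| > 1, so demand is elastic at this price.

-2.813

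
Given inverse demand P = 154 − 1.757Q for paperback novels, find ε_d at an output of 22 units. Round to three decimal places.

At Q = 22, P = 154 − 1.757(22) = 115.35.
dP/dQ = −1.757, so dQ/dP = 1/(−1.757) = -0.569.
ε = (dQ/dP)(P/Q) = (-0.569)(115.35/22).

-2.984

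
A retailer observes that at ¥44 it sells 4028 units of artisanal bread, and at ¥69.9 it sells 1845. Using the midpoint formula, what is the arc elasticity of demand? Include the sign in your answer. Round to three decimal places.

-1.635

ΔQ = 1845 − 4028 = -2183; ΔP = 69.9 − 44 = 25.9.
Midpoints: P̄ = 56.95, Q̄ = 2936.5.
ε = (ΔQ/ΔP)(P̄/Q̄) = (-2183/25.9)(56.95/2936.5).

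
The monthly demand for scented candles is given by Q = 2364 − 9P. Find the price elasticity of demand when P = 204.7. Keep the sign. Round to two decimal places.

At P = 204.7, Q = 521.700.
dQ/dP = −9.
ε = (dQ/dP)(P/Q) = (-9)(204.7/521.700).

-3.53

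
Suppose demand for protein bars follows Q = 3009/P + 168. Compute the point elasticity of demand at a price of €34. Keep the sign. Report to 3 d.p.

At P = 34, Q = 256.500.
dQ/dP = −3009/P² = -2.603.
ε = (dQ/dP)(P/Q) = (-2.603)(34/256.500).

-0.345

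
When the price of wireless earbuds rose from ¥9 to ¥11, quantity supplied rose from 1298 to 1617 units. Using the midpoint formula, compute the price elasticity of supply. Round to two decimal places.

ΔQ = 1617 − 1298 = 319; ΔP = 11 − 9 = 2.
Midpoints: P̄ = 10.00, Q̄ = 1457.5.
ε_s = (ΔQ/ΔP)(P̄/Q̄) = (319/2)(10.00/1457.5).

1.09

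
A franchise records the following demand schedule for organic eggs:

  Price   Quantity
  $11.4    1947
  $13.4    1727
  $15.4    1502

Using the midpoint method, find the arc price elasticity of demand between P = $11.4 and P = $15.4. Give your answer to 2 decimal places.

At P = 11.4, Q = 1947; at P = 15.4, Q = 1502.
ΔQ = -445, ΔP = 4.0. Midpoints: P̄ = 13.40, Q̄ = 1724.5.
ε = (ΔQ/ΔP)(P̄/Q̄) = (-445/4.0)(13.40/1724.5).

-0.86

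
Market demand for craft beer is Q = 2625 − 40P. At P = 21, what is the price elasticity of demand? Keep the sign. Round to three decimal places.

-0.471

At P = 21, Q = 1785.
dQ/dP = −40.
ε = (dQ/dP)(P/Q) = (-40)(21/1785).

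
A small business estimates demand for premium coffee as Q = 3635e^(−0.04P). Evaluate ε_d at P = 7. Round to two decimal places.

-0.28

At P = 7, Q = 2747.274.
dQ/dP = −0.04·3635e^(−0.04P) = −0.04Q = -109.891.
ε = (dQ/dP)(P/Q) = (-109.891)(7/2747.274).
|ε| < 1, so demand is inelastic at this price.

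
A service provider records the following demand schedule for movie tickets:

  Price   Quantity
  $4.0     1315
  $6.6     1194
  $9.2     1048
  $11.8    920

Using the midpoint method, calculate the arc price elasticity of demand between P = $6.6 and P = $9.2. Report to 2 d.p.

-0.40

At P = 6.6, Q = 1194; at P = 9.2, Q = 1048.
ΔQ = -146, ΔP = 2.6. Midpoints: P̄ = 7.90, Q̄ = 1121.0.
ε = (ΔQ/ΔP)(P̄/Q̄) = (-146/2.6)(7.90/1121.0).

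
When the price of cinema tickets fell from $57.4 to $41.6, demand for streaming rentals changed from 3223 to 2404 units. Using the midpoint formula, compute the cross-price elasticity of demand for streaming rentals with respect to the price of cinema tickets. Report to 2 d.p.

0.91

ΔQ_x = 2404 − 3223 = -819; ΔP_y = 41.6 − 57.4 = -15.8.
Midpoints: P̄_y = 49.50, Q̄_x = 2813.5.
ε_xy = (ΔQ_x/ΔP_y)(P̄_y/Q̄_x) = (-819/-15.8)(49.50/2813.5).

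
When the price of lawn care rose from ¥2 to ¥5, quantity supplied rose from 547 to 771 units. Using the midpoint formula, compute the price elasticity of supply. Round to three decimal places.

ΔQ = 771 − 547 = 224; ΔP = 5 − 2 = 3.
Midpoints: P̄ = 3.50, Q̄ = 659.0.
ε_s = (ΔQ/ΔP)(P̄/Q̄) = (224/3)(3.50/659.0).

0.397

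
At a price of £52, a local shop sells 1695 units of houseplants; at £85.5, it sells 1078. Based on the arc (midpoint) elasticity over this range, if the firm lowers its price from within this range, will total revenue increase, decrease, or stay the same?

Arc ε = (-617/33.5)(68.75/1386.5) ≈ -0.913.
|ε| = 0.91 < 1, so demand is inelastic. A price cut therefore reduces total revenue.

decrease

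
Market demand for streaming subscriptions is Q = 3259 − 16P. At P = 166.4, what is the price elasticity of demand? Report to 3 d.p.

At P = 166.4, Q = 596.600.
dQ/dP = −16.
ε = (dQ/dP)(P/Q) = (-16)(166.4/596.600).
|ε| > 1, so demand is elastic at this price.

-4.463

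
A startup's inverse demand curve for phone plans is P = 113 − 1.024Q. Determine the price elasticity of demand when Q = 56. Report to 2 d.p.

-0.97

At Q = 56, P = 113 − 1.024(56) = 55.66.
dP/dQ = −1.024, so dQ/dP = 1/(−1.024) = -0.977.
ε = (dQ/dP)(P/Q) = (-0.977)(55.66/56).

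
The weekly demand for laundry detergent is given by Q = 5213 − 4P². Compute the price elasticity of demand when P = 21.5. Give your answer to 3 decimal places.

-1.099

At P = 21.5, Q = 3364.
dQ/dP = −8P = -172.
ε = (dQ/dP)(P/Q) = (-172)(21.5/3364).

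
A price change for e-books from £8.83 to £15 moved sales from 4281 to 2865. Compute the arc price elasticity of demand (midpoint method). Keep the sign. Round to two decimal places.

ΔQ = 2865 − 4281 = -1416; ΔP = 15 − 8.83 = 6.17.
Midpoints: P̄ = 11.91, Q̄ = 3573.0.
ε = (ΔQ/ΔP)(P̄/Q̄) = (-1416/6.17)(11.91/3573.0).

-0.77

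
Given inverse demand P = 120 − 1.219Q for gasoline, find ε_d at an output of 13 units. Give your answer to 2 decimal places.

-6.57

At Q = 13, P = 120 − 1.219(13) = 104.15.
dP/dQ = −1.219, so dQ/dP = 1/(−1.219) = -0.820.
ε = (dQ/dP)(P/Q) = (-0.820)(104.15/13).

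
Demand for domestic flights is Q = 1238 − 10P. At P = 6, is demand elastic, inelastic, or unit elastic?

inelastic

Q = 1178, dQ/dP = -10.
ε = (dQ/dP)(P/Q) ≈ -0.051.
|ε| = 0.05 < 1.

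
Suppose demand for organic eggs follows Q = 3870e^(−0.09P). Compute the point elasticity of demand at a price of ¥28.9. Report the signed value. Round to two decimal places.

At P = 28.9, Q = 287.151.
dQ/dP = −0.09·3870e^(−0.09P) = −0.09Q = -25.844.
ε = (dQ/dP)(P/Q) = (-25.844)(28.9/287.151).

-2.60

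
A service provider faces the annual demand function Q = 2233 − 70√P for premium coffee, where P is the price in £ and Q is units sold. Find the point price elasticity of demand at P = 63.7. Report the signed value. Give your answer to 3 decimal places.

-0.167

At P = 63.7, Q = 1674.314.
dQ/dP = −70/(2√P) = -4.385.
ε = (dQ/dP)(P/Q) = (-4.385)(63.7/1674.314).
|ε| < 1, so demand is inelastic at this price.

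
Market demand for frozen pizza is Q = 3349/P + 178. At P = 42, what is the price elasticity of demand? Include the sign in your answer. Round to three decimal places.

At P = 42, Q = 257.738.
dQ/dP = −3349/P² = -1.899.
ε = (dQ/dP)(P/Q) = (-1.899)(42/257.738).

-0.309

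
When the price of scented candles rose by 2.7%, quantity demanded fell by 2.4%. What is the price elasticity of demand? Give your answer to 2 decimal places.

ε = %ΔQ / %ΔP = (-2.4)/(2.7) = -0.889.

-0.89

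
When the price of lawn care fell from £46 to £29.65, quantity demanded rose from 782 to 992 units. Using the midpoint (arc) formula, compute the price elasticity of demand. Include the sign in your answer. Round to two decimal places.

ΔQ = 992 − 782 = 210; ΔP = 29.65 − 46 = -16.35.
Midpoints: P̄ = 37.83, Q̄ = 887.0.
ε = (ΔQ/ΔP)(P̄/Q̄) = (210/-16.35)(37.83/887.0).

-0.55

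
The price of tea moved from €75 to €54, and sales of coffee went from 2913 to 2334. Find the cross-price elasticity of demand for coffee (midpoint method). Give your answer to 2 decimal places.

0.68

ΔQ_x = 2334 − 2913 = -579; ΔP_y = 54 − 75 = -21.
Midpoints: P̄_y = 64.50, Q̄_x = 2623.5.
ε_xy = (ΔQ_x/ΔP_y)(P̄_y/Q̄_x) = (-579/-21)(64.50/2623.5).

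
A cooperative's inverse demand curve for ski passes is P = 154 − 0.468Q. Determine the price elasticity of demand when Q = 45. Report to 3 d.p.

At Q = 45, P = 154 − 0.468(45) = 132.94.
dP/dQ = −0.468, so dQ/dP = 1/(−0.468) = -2.137.
ε = (dQ/dP)(P/Q) = (-2.137)(132.94/45).

-6.312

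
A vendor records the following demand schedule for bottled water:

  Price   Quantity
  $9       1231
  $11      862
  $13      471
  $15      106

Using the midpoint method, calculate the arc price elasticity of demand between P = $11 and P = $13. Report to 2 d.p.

At P = 11, Q = 862; at P = 13, Q = 471.
ΔQ = -391, ΔP = 2. Midpoints: P̄ = 12.00, Q̄ = 666.5.
ε = (ΔQ/ΔP)(P̄/Q̄) = (-391/2)(12.00/666.5).

-3.52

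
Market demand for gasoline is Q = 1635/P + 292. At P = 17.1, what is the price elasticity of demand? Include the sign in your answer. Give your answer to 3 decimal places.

At P = 17.1, Q = 387.614.
dQ/dP = −1635/P² = -5.591.
ε = (dQ/dP)(P/Q) = (-5.591)(17.1/387.614).

-0.247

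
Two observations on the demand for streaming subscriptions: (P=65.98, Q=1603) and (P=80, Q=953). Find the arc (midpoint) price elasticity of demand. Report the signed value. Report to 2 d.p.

ΔQ = 953 − 1603 = -650; ΔP = 80 − 65.98 = 14.02.
Midpoints: P̄ = 72.99, Q̄ = 1278.0.
ε = (ΔQ/ΔP)(P̄/Q̄) = (-650/14.02)(72.99/1278.0).

-2.65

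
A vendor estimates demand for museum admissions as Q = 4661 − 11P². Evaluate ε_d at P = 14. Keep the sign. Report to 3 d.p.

At P = 14, Q = 2505.
dQ/dP = −22P = -308.
ε = (dQ/dP)(P/Q) = (-308)(14/2505).
|ε| > 1, so demand is elastic at this price.

-1.721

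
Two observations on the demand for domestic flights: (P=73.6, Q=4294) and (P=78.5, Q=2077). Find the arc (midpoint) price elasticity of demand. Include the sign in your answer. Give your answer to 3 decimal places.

-10.802

ΔQ = 2077 − 4294 = -2217; ΔP = 78.5 − 73.6 = 4.9.
Midpoints: P̄ = 76.05, Q̄ = 3185.5.
ε = (ΔQ/ΔP)(P̄/Q̄) = (-2217/4.9)(76.05/3185.5).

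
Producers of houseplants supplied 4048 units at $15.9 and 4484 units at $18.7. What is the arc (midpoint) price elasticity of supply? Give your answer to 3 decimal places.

ΔQ = 4484 − 4048 = 436; ΔP = 18.7 − 15.9 = 2.8.
Midpoints: P̄ = 17.30, Q̄ = 4266.0.
ε_s = (ΔQ/ΔP)(P̄/Q̄) = (436/2.8)(17.30/4266.0).

0.631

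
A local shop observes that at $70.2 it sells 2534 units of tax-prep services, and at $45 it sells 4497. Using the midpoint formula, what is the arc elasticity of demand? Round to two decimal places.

ΔQ = 4497 − 2534 = 1963; ΔP = 45 − 70.2 = -25.2.
Midpoints: P̄ = 57.60, Q̄ = 3515.5.
ε = (ΔQ/ΔP)(P̄/Q̄) = (1963/-25.2)(57.60/3515.5).

-1.28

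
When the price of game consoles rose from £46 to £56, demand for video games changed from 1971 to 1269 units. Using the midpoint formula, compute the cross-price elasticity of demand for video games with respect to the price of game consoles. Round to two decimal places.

-2.21

ΔQ_x = 1269 − 1971 = -702; ΔP_y = 56 − 46 = 10.
Midpoints: P̄_y = 51.00, Q̄_x = 1620.0.
ε_xy = (ΔQ_x/ΔP_y)(P̄_y/Q̄_x) = (-702/10)(51.00/1620.0).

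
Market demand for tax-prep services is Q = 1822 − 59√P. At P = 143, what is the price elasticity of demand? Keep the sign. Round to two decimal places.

At P = 143, Q = 1116.463.
dQ/dP = −59/(2√P) = -2.467.
ε = (dQ/dP)(P/Q) = (-2.467)(143/1116.463).

-0.32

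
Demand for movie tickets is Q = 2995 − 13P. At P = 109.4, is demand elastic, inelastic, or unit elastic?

Q = 1572.800, dQ/dP = -13.
ε = (dQ/dP)(P/Q) ≈ -0.904.
|ε| = 0.90 < 1.

inelastic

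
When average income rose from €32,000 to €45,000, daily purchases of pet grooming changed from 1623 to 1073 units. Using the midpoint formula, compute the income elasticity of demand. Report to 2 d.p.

ΔQ = -550, ΔI = 13000. Midpoints: Ī = 38,500, Q̄ = 1348.0.
ε_I = (ΔQ/ΔI)(Ī/Q̄) = (-550/13000)(38500/1348.0).
ε_I < 0, so the good is inferior.

-1.21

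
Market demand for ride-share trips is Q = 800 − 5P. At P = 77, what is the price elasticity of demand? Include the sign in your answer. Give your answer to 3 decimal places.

-0.928

At P = 77, Q = 415.
dQ/dP = −5.
ε = (dQ/dP)(P/Q) = (-5)(77/415).
|ε| < 1, so demand is inelastic at this price.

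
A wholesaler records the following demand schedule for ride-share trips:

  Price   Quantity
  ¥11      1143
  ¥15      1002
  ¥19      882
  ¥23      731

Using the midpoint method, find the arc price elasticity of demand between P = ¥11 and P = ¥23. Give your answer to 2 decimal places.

-0.62

At P = 11, Q = 1143; at P = 23, Q = 731.
ΔQ = -412, ΔP = 12. Midpoints: P̄ = 17.00, Q̄ = 937.0.
ε = (ΔQ/ΔP)(P̄/Q̄) = (-412/12)(17.00/937.0).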